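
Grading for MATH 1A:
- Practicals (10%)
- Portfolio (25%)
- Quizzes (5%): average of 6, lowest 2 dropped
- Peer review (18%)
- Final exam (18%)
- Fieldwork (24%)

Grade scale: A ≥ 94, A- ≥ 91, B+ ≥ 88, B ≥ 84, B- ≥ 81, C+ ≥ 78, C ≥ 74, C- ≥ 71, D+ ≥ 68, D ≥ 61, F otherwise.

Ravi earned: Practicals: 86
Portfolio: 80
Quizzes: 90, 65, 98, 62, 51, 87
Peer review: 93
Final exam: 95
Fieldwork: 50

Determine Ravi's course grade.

C+

Quizzes: drop 51, 62 → average of remaining 4 = 340/4 = 85
Weighted total:
  Practicals 86 × 0.1 = 8.6
  Portfolio 80 × 0.25 = 20
  Quizzes 85 × 0.05 = 4.25
  Peer review 93 × 0.18 = 16.74
  Final exam 95 × 0.18 = 17.1
  Fieldwork 50 × 0.24 = 12
Sum = 78.69
78.69 is ≥ 78 and < 81 → C+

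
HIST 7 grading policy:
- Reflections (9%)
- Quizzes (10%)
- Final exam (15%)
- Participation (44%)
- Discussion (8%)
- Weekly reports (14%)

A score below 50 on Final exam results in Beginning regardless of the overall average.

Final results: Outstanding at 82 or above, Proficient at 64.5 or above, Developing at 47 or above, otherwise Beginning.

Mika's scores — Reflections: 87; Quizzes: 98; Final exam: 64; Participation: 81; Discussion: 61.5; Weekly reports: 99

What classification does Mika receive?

Final exam score 64 ≥ 50: minimum met.
Weighted total:
  Reflections 87 × 0.09 = 7.83
  Quizzes 98 × 0.1 = 9.8
  Final exam 64 × 0.15 = 9.6
  Participation 81 × 0.44 = 35.64
  Discussion 61.5 × 0.08 = 4.92
  Weekly reports 99 × 0.14 = 13.86
Sum = 81.65
81.65 is ≥ 64.5 and < 82 → Proficient

Proficient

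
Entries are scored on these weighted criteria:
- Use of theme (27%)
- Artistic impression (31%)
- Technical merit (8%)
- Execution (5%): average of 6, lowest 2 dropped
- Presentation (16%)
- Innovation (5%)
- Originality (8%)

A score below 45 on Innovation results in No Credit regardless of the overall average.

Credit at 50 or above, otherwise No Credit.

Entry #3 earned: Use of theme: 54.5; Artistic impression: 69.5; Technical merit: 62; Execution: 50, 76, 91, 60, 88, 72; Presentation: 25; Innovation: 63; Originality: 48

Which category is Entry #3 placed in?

Credit

Execution: drop 50, 60 → average of remaining 4 = 327/4 = 81.75
Innovation score 63 ≥ 45: minimum met.
Weighted total:
  Use of theme 54.5 × 0.27 = 14.715
  Artistic impression 69.5 × 0.31 = 21.545
  Technical merit 62 × 0.08 = 4.96
  Execution 81.75 × 0.05 = 4.0875
  Presentation 25 × 0.16 = 4
  Innovation 63 × 0.05 = 3.15
  Originality 48 × 0.08 = 3.84
Sum = 56.2975
56.2975 ≥ 50 → Credit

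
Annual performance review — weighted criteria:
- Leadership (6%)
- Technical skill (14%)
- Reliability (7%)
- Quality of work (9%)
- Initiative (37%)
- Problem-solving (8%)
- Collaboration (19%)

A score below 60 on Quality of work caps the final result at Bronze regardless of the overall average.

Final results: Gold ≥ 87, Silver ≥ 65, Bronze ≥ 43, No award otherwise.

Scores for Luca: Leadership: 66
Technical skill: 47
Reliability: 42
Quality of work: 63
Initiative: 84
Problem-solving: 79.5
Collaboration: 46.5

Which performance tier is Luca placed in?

Quality of work score 63 ≥ 60: minimum met.
Weighted total:
  Leadership 66 × 0.06 = 3.96
  Technical skill 47 × 0.14 = 6.58
  Reliability 42 × 0.07 = 2.94
  Quality of work 63 × 0.09 = 5.67
  Initiative 84 × 0.37 = 31.08
  Problem-solving 79.5 × 0.08 = 6.36
  Collaboration 46.5 × 0.19 = 8.835
Sum = 65.425
65.425 is ≥ 65 and < 87 → Silver

Silver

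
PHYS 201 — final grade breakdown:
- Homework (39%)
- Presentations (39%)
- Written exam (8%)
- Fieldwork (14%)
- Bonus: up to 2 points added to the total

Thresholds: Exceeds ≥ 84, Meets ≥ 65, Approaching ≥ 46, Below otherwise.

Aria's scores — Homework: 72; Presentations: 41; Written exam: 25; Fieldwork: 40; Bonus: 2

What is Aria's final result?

Weighted total:
  Homework 72 × 0.39 = 28.08
  Presentations 41 × 0.39 = 15.99
  Written exam 25 × 0.08 = 2
  Fieldwork 40 × 0.14 = 5.6
Sum = 51.67
Bonus: 51.67 + 2 = 53.67
53.67 is ≥ 46 and < 65 → Approaching

Approaching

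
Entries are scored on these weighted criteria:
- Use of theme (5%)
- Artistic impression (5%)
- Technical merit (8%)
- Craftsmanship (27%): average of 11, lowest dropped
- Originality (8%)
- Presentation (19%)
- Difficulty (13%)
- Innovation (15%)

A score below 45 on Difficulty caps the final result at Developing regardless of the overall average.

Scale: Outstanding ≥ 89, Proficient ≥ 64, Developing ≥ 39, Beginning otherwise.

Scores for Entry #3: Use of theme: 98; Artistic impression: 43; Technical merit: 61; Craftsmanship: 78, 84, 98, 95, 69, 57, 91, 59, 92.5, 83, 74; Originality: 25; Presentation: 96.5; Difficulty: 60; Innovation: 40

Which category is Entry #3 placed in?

Proficient

Craftsmanship: drop 57 → average of remaining 10 = 823.5/10 = 82.35
Difficulty score 60 ≥ 45: minimum met.
Weighted total:
  Use of theme 98 × 0.05 = 4.9
  Artistic impression 43 × 0.05 = 2.15
  Technical merit 61 × 0.08 = 4.88
  Craftsmanship 82.35 × 0.27 = 22.2345
  Originality 25 × 0.08 = 2
  Presentation 96.5 × 0.19 = 18.335
  Difficulty 60 × 0.13 = 7.8
  Innovation 40 × 0.15 = 6
Sum = 68.2995
68.2995 is ≥ 64 and < 89 → Proficient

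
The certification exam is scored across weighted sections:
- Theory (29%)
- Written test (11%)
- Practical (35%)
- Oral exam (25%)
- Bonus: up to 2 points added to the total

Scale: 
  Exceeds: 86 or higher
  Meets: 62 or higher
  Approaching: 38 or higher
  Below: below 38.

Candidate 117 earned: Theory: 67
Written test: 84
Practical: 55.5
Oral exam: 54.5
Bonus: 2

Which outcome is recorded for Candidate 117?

Weighted total:
  Theory 67 × 0.29 = 19.43
  Written test 84 × 0.11 = 9.24
  Practical 55.5 × 0.35 = 19.425
  Oral exam 54.5 × 0.25 = 13.625
Sum = 61.72
Bonus: 61.72 + 2 = 63.72
63.72 is ≥ 62 and < 86 → Meets

Meets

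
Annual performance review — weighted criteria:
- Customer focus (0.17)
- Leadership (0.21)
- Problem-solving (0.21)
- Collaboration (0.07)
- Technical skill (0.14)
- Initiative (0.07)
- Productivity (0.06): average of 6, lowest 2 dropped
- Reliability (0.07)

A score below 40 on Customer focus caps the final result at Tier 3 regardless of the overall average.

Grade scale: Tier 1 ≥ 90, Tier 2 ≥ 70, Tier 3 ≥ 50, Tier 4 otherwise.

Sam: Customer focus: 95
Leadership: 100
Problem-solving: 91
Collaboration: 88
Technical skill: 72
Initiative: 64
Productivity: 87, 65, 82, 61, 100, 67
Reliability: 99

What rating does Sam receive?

Productivity: drop 61, 65 → average of remaining 4 = 336/4 = 84
Customer focus score 95 ≥ 40: minimum met.
Weighted total:
  Customer focus 95 × 0.17 = 16.15
  Leadership 100 × 0.21 = 21
  Problem-solving 91 × 0.21 = 19.11
  Collaboration 88 × 0.07 = 6.16
  Technical skill 72 × 0.14 = 10.08
  Initiative 64 × 0.07 = 4.48
  Productivity 84 × 0.06 = 5.04
  Reliability 99 × 0.07 = 6.93
Sum = 88.95
88.95 is ≥ 70 and < 90 → Tier 2

Tier 2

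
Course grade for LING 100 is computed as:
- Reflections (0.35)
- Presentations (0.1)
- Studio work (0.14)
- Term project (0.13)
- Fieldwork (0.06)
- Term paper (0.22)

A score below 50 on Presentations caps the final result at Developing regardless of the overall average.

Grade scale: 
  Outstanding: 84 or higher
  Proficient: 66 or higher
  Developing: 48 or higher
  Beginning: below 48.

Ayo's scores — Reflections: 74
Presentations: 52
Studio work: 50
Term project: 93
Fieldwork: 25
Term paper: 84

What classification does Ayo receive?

Presentations score 52 ≥ 50: minimum met.
Weighted total:
  Reflections 74 × 0.35 = 25.9
  Presentations 52 × 0.1 = 5.2
  Studio work 50 × 0.14 = 7
  Term project 93 × 0.13 = 12.09
  Fieldwork 25 × 0.06 = 1.5
  Term paper 84 × 0.22 = 18.48
Sum = 70.17
70.17 is ≥ 66 and < 84 → Proficient

Proficient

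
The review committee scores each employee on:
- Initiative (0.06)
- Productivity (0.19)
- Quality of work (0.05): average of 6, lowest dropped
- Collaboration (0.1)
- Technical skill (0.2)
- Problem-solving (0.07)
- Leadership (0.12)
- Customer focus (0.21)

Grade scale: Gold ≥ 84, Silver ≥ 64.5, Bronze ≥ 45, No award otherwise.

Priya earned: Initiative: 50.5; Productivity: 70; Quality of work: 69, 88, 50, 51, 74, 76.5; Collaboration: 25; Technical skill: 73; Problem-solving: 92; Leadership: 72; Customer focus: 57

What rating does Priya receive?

Quality of work: drop 50 → average of remaining 5 = 358.5/5 = 71.7
Weighted total:
  Initiative 50.5 × 0.06 = 3.03
  Productivity 70 × 0.19 = 13.3
  Quality of work 71.7 × 0.05 = 3.585
  Collaboration 25 × 0.1 = 2.5
  Technical skill 73 × 0.2 = 14.6
  Problem-solving 92 × 0.07 = 6.44
  Leadership 72 × 0.12 = 8.64
  Customer focus 57 × 0.21 = 11.97
Sum = 64.065
64.065 is ≥ 45 and < 64.5 → Bronze

Bronze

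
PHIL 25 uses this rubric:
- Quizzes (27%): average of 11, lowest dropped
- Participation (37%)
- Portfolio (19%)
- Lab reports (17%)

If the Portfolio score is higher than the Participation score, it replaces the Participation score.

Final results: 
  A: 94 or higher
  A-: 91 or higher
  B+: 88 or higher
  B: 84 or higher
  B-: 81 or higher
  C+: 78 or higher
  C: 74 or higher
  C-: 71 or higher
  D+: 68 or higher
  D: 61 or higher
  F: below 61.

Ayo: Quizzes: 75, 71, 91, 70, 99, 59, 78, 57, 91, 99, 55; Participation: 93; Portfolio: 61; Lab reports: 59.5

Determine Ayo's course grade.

C

Quizzes: drop 55 → average of remaining 10 = 790/10 = 79
Portfolio (61) ≤ Participation (93), so Participation stays at 93.
Weighted total:
  Quizzes 79 × 0.27 = 21.33
  Participation 93 × 0.37 = 34.41
  Portfolio 61 × 0.19 = 11.59
  Lab reports 59.5 × 0.17 = 10.115
Sum = 77.445
77.445 is ≥ 74 and < 78 → C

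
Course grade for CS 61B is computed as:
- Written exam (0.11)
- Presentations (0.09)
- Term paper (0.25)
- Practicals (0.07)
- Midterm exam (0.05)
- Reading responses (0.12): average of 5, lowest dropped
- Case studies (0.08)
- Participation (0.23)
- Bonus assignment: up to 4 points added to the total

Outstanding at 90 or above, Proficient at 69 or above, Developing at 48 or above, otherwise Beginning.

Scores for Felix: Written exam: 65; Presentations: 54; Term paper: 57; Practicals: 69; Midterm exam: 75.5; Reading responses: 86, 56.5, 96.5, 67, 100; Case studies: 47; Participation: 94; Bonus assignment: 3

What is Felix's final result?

Proficient

Reading responses: drop 56.5 → average of remaining 4 = 349.5/4 = 87.375
Weighted total:
  Written exam 65 × 0.11 = 7.15
  Presentations 54 × 0.09 = 4.86
  Term paper 57 × 0.25 = 14.25
  Practicals 69 × 0.07 = 4.83
  Midterm exam 75.5 × 0.05 = 3.775
  Reading responses 87.375 × 0.12 = 10.485
  Case studies 47 × 0.08 = 3.76
  Participation 94 × 0.23 = 21.62
Sum = 70.73
Bonus assignment: 70.73 + 3 = 73.73
73.73 is ≥ 69 and < 90 → Proficient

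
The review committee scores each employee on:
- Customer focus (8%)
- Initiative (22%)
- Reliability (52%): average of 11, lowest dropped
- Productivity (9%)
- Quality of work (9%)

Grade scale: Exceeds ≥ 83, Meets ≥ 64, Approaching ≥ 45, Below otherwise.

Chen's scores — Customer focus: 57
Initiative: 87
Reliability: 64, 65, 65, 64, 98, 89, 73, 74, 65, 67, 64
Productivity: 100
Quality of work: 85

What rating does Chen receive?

Meets

Reliability: drop 64 → average of remaining 10 = 724/10 = 72.4
Weighted total:
  Customer focus 57 × 0.08 = 4.56
  Initiative 87 × 0.22 = 19.14
  Reliability 72.4 × 0.52 = 37.648
  Productivity 100 × 0.09 = 9
  Quality of work 85 × 0.09 = 7.65
Sum = 77.998
77.998 is ≥ 64 and < 83 → Meets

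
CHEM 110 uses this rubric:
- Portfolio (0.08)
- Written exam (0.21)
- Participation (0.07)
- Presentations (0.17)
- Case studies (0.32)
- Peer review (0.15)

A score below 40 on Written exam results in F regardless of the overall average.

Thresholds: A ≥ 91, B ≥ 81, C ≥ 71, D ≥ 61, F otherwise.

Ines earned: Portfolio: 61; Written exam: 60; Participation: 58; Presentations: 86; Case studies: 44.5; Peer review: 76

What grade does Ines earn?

Written exam score 60 ≥ 40: minimum met.
Weighted total:
  Portfolio 61 × 0.08 = 4.88
  Written exam 60 × 0.21 = 12.6
  Participation 58 × 0.07 = 4.06
  Presentations 86 × 0.17 = 14.62
  Case studies 44.5 × 0.32 = 14.24
  Peer review 76 × 0.15 = 11.4
Sum = 61.8
61.8 is ≥ 61 and < 71 → D

D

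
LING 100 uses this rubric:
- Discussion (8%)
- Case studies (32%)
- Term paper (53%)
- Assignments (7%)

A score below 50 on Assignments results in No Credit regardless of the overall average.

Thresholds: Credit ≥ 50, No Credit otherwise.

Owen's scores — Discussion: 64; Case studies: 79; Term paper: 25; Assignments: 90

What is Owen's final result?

Assignments score 90 ≥ 50: minimum met.
Weighted total:
  Discussion 64 × 0.08 = 5.12
  Case studies 79 × 0.32 = 25.28
  Term paper 25 × 0.53 = 13.25
  Assignments 90 × 0.07 = 6.3
Sum = 49.95
49.95 < 50 → No Credit

No Credit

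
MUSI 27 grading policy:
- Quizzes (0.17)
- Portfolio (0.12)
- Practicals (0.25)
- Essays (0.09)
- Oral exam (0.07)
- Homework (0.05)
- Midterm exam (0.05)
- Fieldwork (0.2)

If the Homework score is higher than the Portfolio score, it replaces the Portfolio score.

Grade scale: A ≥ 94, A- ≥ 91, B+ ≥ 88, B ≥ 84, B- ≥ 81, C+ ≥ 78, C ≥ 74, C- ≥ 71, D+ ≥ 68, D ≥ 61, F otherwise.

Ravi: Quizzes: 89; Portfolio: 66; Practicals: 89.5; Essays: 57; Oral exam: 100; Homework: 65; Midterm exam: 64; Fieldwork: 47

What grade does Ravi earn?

C-

Homework (65) ≤ Portfolio (66), so Portfolio stays at 66.
Weighted total:
  Quizzes 89 × 0.17 = 15.13
  Portfolio 66 × 0.12 = 7.92
  Practicals 89.5 × 0.25 = 22.375
  Essays 57 × 0.09 = 5.13
  Oral exam 100 × 0.07 = 7
  Homework 65 × 0.05 = 3.25
  Midterm exam 64 × 0.05 = 3.2
  Fieldwork 47 × 0.2 = 9.4
Sum = 73.405
73.405 is ≥ 71 and < 74 → C-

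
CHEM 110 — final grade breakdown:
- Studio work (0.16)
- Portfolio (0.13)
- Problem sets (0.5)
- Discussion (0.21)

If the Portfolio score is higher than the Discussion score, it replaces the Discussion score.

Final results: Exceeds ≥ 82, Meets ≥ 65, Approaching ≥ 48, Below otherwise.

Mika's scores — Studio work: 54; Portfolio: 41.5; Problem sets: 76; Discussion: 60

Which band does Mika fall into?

Approaching

Portfolio (41.5) ≤ Discussion (60), so Discussion stays at 60.
Weighted total:
  Studio work 54 × 0.16 = 8.64
  Portfolio 41.5 × 0.13 = 5.395
  Problem sets 76 × 0.5 = 38
  Discussion 60 × 0.21 = 12.6
Sum = 64.635
64.635 is ≥ 48 and < 65 → Approaching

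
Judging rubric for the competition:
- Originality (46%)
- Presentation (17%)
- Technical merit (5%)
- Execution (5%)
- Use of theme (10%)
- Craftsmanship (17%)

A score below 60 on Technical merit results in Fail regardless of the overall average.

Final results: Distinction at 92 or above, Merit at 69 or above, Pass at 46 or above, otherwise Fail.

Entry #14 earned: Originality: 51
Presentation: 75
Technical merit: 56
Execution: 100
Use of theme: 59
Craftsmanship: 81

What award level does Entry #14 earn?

Technical merit score 56 < 60: minimum not met.
Weighted total:
  Originality 51 × 0.46 = 23.46
  Presentation 75 × 0.17 = 12.75
  Technical merit 56 × 0.05 = 2.8
  Execution 100 × 0.05 = 5
  Use of theme 59 × 0.1 = 5.9
  Craftsmanship 81 × 0.17 = 13.77
Sum = 63.68
Because the Technical merit minimum was not met, the result is Fail.

Fail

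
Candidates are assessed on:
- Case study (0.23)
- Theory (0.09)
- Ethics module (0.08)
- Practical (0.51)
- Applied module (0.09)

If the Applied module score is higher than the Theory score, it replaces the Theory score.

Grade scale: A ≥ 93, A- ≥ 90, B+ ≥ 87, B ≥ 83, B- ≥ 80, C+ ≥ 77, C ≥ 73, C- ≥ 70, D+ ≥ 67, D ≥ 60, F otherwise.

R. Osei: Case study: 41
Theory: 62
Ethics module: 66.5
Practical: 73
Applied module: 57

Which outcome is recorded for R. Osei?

D

Applied module (57) ≤ Theory (62), so Theory stays at 62.
Weighted total:
  Case study 41 × 0.23 = 9.43
  Theory 62 × 0.09 = 5.58
  Ethics module 66.5 × 0.08 = 5.32
  Practical 73 × 0.51 = 37.23
  Applied module 57 × 0.09 = 5.13
Sum = 62.69
62.69 is ≥ 60 and < 67 → D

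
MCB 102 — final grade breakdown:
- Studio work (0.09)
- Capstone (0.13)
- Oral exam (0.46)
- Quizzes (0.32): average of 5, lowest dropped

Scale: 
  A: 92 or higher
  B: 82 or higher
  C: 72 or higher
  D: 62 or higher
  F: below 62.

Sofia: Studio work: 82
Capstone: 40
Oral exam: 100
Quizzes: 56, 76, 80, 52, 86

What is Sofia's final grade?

B

Quizzes: drop 52 → average of remaining 4 = 298/4 = 74.5
Weighted total:
  Studio work 82 × 0.09 = 7.38
  Capstone 40 × 0.13 = 5.2
  Oral exam 100 × 0.46 = 46
  Quizzes 74.5 × 0.32 = 23.84
Sum = 82.42
82.42 is ≥ 82 and < 92 → B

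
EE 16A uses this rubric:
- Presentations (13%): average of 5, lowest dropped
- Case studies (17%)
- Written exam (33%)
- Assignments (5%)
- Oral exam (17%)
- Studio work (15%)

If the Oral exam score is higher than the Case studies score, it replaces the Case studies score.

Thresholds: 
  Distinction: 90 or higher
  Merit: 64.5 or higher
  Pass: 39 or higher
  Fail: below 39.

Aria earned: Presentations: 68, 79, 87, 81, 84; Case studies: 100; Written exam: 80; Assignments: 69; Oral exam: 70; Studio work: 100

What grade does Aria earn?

Presentations: drop 68 → average of remaining 4 = 331/4 = 82.75
Oral exam (70) ≤ Case studies (100), so Case studies stays at 100.
Weighted total:
  Presentations 82.75 × 0.13 = 10.7575
  Case studies 100 × 0.17 = 17
  Written exam 80 × 0.33 = 26.4
  Assignments 69 × 0.05 = 3.45
  Oral exam 70 × 0.17 = 11.9
  Studio work 100 × 0.15 = 15
Sum = 84.5075
84.5075 is ≥ 64.5 and < 90 → Merit

Merit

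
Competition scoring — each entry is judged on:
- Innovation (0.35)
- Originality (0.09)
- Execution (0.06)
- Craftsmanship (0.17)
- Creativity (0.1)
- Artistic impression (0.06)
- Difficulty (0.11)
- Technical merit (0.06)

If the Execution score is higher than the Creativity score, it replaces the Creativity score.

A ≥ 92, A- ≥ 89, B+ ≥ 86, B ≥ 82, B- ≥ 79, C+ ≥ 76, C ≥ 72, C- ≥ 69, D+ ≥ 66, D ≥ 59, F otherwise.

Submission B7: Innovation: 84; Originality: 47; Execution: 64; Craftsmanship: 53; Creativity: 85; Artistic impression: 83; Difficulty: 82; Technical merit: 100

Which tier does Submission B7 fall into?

C

Execution (64) ≤ Creativity (85), so Creativity stays at 85.
Weighted total:
  Innovation 84 × 0.35 = 29.4
  Originality 47 × 0.09 = 4.23
  Execution 64 × 0.06 = 3.84
  Craftsmanship 53 × 0.17 = 9.01
  Creativity 85 × 0.1 = 8.5
  Artistic impression 83 × 0.06 = 4.98
  Difficulty 82 × 0.11 = 9.02
  Technical merit 100 × 0.06 = 6
Sum = 74.98
74.98 is ≥ 72 and < 76 → C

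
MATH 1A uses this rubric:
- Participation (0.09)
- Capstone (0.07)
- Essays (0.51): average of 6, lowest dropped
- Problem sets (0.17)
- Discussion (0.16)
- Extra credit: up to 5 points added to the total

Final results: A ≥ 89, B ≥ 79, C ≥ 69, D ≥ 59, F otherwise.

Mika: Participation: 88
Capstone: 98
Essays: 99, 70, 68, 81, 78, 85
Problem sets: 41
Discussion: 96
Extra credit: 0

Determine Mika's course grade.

B

Essays: drop 68 → average of remaining 5 = 413/5 = 82.6
Weighted total:
  Participation 88 × 0.09 = 7.92
  Capstone 98 × 0.07 = 6.86
  Essays 82.6 × 0.51 = 42.126
  Problem sets 41 × 0.17 = 6.97
  Discussion 96 × 0.16 = 15.36
Sum = 79.236
Extra credit: 79.236 + 0 = 79.236
79.236 is ≥ 79 and < 89 → B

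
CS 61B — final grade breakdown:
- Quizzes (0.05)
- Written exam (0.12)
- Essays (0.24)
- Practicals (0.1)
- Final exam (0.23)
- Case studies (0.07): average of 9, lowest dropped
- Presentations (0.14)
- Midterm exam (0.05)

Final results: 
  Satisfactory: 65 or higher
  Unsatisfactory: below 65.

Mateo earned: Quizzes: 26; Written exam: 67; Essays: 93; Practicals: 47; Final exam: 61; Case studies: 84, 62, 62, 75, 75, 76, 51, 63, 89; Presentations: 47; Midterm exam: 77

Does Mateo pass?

Case studies: drop 51 → average of remaining 8 = 586/8 = 73.25
Weighted total:
  Quizzes 26 × 0.05 = 1.3
  Written exam 67 × 0.12 = 8.04
  Essays 93 × 0.24 = 22.32
  Practicals 47 × 0.1 = 4.7
  Final exam 61 × 0.23 = 14.03
  Case studies 73.25 × 0.07 = 5.1275
  Presentations 47 × 0.14 = 6.58
  Midterm exam 77 × 0.05 = 3.85
Sum = 65.9475
65.9475 ≥ 65 → Satisfactory

Satisfactory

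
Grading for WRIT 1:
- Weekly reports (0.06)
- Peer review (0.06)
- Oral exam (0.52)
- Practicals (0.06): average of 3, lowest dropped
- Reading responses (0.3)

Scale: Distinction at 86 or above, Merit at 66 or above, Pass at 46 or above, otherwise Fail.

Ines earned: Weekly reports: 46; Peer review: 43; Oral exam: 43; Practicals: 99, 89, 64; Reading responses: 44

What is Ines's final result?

Practicals: drop 64 → average of remaining 2 = 188/2 = 94
Weighted total:
  Weekly reports 46 × 0.06 = 2.76
  Peer review 43 × 0.06 = 2.58
  Oral exam 43 × 0.52 = 22.36
  Practicals 94 × 0.06 = 5.64
  Reading responses 44 × 0.3 = 13.2
Sum = 46.54
46.54 is ≥ 46 and < 66 → Pass

Pass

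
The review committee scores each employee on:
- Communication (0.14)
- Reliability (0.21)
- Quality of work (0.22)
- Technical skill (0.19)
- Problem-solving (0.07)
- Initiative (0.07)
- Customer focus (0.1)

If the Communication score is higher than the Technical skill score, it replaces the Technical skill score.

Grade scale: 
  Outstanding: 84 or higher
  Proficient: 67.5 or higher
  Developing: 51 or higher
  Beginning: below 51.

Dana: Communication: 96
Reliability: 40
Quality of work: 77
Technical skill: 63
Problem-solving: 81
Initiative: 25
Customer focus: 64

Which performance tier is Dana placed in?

Proficient

Communication (96) > Technical skill (63), so Technical skill counts as 96.
Weighted total:
  Communication 96 × 0.14 = 13.44
  Reliability 40 × 0.21 = 8.4
  Quality of work 77 × 0.22 = 16.94
  Technical skill 96 × 0.19 = 18.24
  Problem-solving 81 × 0.07 = 5.67
  Initiative 25 × 0.07 = 1.75
  Customer focus 64 × 0.1 = 6.4
Sum = 70.84
70.84 is ≥ 67.5 and < 84 → Proficient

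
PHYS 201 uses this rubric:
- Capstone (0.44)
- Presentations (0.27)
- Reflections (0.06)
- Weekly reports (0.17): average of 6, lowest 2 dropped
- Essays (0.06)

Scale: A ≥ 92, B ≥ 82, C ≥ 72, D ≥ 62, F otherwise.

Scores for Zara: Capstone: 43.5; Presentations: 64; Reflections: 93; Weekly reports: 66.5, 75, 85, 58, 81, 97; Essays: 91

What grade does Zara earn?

F

Weekly reports: drop 58, 66.5 → average of remaining 4 = 338/4 = 84.5
Weighted total:
  Capstone 43.5 × 0.44 = 19.14
  Presentations 64 × 0.27 = 17.28
  Reflections 93 × 0.06 = 5.58
  Weekly reports 84.5 × 0.17 = 14.365
  Essays 91 × 0.06 = 5.46
Sum = 61.825
61.825 < 62 → F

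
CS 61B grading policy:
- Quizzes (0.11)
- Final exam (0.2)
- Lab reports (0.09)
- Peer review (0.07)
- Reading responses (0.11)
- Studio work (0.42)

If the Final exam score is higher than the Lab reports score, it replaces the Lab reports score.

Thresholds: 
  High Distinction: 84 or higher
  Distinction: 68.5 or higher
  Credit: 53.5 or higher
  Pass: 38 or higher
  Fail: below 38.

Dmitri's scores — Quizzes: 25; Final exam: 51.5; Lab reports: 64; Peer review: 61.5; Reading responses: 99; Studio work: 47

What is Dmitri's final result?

Credit

Final exam (51.5) ≤ Lab reports (64), so Lab reports stays at 64.
Weighted total:
  Quizzes 25 × 0.11 = 2.75
  Final exam 51.5 × 0.2 = 10.3
  Lab reports 64 × 0.09 = 5.76
  Peer review 61.5 × 0.07 = 4.305
  Reading responses 99 × 0.11 = 10.89
  Studio work 47 × 0.42 = 19.74
Sum = 53.745
53.745 is ≥ 53.5 and < 68.5 → Credit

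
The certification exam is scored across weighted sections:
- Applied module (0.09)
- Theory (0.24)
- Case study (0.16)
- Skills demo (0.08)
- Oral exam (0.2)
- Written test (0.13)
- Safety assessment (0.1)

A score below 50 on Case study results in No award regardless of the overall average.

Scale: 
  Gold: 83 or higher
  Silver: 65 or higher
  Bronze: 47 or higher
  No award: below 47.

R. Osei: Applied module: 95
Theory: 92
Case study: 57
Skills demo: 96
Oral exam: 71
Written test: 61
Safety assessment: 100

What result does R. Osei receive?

Case study score 57 ≥ 50: minimum met.
Weighted total:
  Applied module 95 × 0.09 = 8.55
  Theory 92 × 0.24 = 22.08
  Case study 57 × 0.16 = 9.12
  Skills demo 96 × 0.08 = 7.68
  Oral exam 71 × 0.2 = 14.2
  Written test 61 × 0.13 = 7.93
  Safety assessment 100 × 0.1 = 10
Sum = 79.56
79.56 is ≥ 65 and < 83 → Silver

Silver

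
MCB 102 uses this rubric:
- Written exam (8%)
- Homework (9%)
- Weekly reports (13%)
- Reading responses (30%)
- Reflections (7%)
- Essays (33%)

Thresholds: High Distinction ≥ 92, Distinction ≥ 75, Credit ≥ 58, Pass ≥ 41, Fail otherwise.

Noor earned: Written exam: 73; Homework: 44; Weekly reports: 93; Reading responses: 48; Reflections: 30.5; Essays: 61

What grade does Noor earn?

Credit

Weighted total:
  Written exam 73 × 0.08 = 5.84
  Homework 44 × 0.09 = 3.96
  Weekly reports 93 × 0.13 = 12.09
  Reading responses 48 × 0.3 = 14.4
  Reflections 30.5 × 0.07 = 2.135
  Essays 61 × 0.33 = 20.13
Sum = 58.555
58.555 is ≥ 58 and < 75 → Credit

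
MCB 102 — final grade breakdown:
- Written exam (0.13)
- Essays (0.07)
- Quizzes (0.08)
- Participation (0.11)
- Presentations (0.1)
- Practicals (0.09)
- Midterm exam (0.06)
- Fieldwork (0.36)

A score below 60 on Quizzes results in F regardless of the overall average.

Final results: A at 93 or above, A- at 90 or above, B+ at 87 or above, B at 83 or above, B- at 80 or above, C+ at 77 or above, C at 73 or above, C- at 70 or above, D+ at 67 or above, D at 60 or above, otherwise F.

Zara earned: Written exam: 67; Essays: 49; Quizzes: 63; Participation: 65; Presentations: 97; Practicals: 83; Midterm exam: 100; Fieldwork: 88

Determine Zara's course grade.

C+

Quizzes score 63 ≥ 60: minimum met.
Weighted total:
  Written exam 67 × 0.13 = 8.71
  Essays 49 × 0.07 = 3.43
  Quizzes 63 × 0.08 = 5.04
  Participation 65 × 0.11 = 7.15
  Presentations 97 × 0.1 = 9.7
  Practicals 83 × 0.09 = 7.47
  Midterm exam 100 × 0.06 = 6
  Fieldwork 88 × 0.36 = 31.68
Sum = 79.18
79.18 is ≥ 77 and < 80 → C+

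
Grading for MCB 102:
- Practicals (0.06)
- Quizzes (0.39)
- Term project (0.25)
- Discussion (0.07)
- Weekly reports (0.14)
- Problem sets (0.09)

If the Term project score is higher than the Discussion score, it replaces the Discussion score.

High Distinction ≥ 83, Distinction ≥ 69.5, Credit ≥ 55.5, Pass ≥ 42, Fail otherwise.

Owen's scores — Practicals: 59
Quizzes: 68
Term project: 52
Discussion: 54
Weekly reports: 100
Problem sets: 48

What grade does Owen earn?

Term project (52) ≤ Discussion (54), so Discussion stays at 54.
Weighted total:
  Practicals 59 × 0.06 = 3.54
  Quizzes 68 × 0.39 = 26.52
  Term project 52 × 0.25 = 13
  Discussion 54 × 0.07 = 3.78
  Weekly reports 100 × 0.14 = 14
  Problem sets 48 × 0.09 = 4.32
Sum = 65.16
65.16 is ≥ 55.5 and < 69.5 → Credit

Credit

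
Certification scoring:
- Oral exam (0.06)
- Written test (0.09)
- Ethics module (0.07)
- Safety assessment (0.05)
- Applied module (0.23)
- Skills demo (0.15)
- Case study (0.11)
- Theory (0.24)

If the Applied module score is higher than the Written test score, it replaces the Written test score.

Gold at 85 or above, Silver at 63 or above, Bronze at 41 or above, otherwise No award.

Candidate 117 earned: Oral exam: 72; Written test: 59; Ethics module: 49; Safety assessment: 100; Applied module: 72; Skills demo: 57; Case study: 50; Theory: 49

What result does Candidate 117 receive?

Bronze

Applied module (72) > Written test (59), so Written test counts as 72.
Weighted total:
  Oral exam 72 × 0.06 = 4.32
  Written test 72 × 0.09 = 6.48
  Ethics module 49 × 0.07 = 3.43
  Safety assessment 100 × 0.05 = 5
  Applied module 72 × 0.23 = 16.56
  Skills demo 57 × 0.15 = 8.55
  Case study 50 × 0.11 = 5.5
  Theory 49 × 0.24 = 11.76
Sum = 61.6
61.6 is ≥ 41 and < 63 → Bronze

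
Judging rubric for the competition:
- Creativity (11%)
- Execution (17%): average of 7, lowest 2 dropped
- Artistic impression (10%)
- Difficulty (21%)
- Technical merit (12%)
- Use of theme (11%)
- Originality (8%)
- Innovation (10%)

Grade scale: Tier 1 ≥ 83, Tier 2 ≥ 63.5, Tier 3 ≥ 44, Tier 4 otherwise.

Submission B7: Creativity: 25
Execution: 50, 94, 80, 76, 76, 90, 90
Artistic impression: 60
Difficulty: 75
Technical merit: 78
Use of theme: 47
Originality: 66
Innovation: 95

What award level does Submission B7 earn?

Tier 2

Execution: drop 50, 76 → average of remaining 5 = 430/5 = 86
Weighted total:
  Creativity 25 × 0.11 = 2.75
  Execution 86 × 0.17 = 14.62
  Artistic impression 60 × 0.1 = 6
  Difficulty 75 × 0.21 = 15.75
  Technical merit 78 × 0.12 = 9.36
  Use of theme 47 × 0.11 = 5.17
  Originality 66 × 0.08 = 5.28
  Innovation 95 × 0.1 = 9.5
Sum = 68.43
68.43 is ≥ 63.5 and < 83 → Tier 2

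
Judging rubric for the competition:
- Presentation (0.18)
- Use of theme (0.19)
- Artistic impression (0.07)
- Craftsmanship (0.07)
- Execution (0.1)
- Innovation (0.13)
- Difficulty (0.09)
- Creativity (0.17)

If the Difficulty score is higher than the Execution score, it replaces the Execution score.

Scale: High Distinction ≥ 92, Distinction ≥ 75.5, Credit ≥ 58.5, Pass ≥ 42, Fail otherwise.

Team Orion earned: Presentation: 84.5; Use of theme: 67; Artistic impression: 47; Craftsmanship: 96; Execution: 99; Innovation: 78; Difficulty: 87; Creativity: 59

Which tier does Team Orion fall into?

Difficulty (87) ≤ Execution (99), so Execution stays at 99.
Weighted total:
  Presentation 84.5 × 0.18 = 15.21
  Use of theme 67 × 0.19 = 12.73
  Artistic impression 47 × 0.07 = 3.29
  Craftsmanship 96 × 0.07 = 6.72
  Execution 99 × 0.1 = 9.9
  Innovation 78 × 0.13 = 10.14
  Difficulty 87 × 0.09 = 7.83
  Creativity 59 × 0.17 = 10.03
Sum = 75.85
75.85 is ≥ 75.5 and < 92 → Distinction

Distinction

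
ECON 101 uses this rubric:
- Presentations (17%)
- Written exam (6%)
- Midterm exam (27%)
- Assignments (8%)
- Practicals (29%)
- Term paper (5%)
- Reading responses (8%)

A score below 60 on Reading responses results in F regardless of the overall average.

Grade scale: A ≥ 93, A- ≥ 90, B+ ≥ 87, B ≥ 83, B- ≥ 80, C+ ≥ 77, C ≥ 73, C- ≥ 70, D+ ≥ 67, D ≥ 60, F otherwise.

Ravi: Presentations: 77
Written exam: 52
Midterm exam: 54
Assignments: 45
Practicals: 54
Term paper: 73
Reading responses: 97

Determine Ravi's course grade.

D

Reading responses score 97 ≥ 60: minimum met.
Weighted total:
  Presentations 77 × 0.17 = 13.09
  Written exam 52 × 0.06 = 3.12
  Midterm exam 54 × 0.27 = 14.58
  Assignments 45 × 0.08 = 3.6
  Practicals 54 × 0.29 = 15.66
  Term paper 73 × 0.05 = 3.65
  Reading responses 97 × 0.08 = 7.76
Sum = 61.46
61.46 is ≥ 60 and < 67 → D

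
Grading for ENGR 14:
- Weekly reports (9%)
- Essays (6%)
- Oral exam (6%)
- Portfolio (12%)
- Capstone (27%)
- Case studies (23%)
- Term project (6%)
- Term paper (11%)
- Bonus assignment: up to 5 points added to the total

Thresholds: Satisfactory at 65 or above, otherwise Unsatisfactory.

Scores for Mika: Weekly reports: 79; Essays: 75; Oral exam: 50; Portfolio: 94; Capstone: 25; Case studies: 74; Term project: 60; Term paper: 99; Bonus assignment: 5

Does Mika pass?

Satisfactory

Weighted total:
  Weekly reports 79 × 0.09 = 7.11
  Essays 75 × 0.06 = 4.5
  Oral exam 50 × 0.06 = 3
  Portfolio 94 × 0.12 = 11.28
  Capstone 25 × 0.27 = 6.75
  Case studies 74 × 0.23 = 17.02
  Term project 60 × 0.06 = 3.6
  Term paper 99 × 0.11 = 10.89
Sum = 64.15
Bonus assignment: 64.15 + 5 = 69.15
69.15 ≥ 65 → Satisfactory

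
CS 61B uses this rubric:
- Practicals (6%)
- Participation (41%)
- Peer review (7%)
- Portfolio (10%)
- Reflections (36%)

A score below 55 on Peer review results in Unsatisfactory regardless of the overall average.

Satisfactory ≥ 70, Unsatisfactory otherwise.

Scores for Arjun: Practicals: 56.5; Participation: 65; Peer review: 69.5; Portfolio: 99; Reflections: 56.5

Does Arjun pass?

Peer review score 69.5 ≥ 55: minimum met.
Weighted total:
  Practicals 56.5 × 0.06 = 3.39
  Participation 65 × 0.41 = 26.65
  Peer review 69.5 × 0.07 = 4.865
  Portfolio 99 × 0.1 = 9.9
  Reflections 56.5 × 0.36 = 20.34
Sum = 65.145
65.145 < 70 → Unsatisfactory

Unsatisfactory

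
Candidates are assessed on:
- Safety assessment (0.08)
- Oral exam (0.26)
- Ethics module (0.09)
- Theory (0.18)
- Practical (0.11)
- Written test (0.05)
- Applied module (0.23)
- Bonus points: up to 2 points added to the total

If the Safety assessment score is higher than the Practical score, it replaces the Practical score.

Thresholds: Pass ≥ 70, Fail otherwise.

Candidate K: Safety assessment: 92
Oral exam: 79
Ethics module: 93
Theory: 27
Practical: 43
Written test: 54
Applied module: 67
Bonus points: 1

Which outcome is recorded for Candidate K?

Pass

Safety assessment (92) > Practical (43), so Practical counts as 92.
Weighted total:
  Safety assessment 92 × 0.08 = 7.36
  Oral exam 79 × 0.26 = 20.54
  Ethics module 93 × 0.09 = 8.37
  Theory 27 × 0.18 = 4.86
  Practical 92 × 0.11 = 10.12
  Written test 54 × 0.05 = 2.7
  Applied module 67 × 0.23 = 15.41
Sum = 69.36
Bonus points: 69.36 + 1 = 70.36
70.36 ≥ 70 → Pass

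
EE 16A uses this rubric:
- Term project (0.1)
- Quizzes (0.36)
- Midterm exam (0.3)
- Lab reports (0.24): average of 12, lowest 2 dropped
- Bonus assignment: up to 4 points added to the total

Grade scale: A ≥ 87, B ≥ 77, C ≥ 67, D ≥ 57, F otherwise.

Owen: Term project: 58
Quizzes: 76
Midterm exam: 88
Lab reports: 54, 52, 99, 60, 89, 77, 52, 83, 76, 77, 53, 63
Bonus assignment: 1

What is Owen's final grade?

Lab reports: drop 52, 52 → average of remaining 10 = 731/10 = 73.1
Weighted total:
  Term project 58 × 0.1 = 5.8
  Quizzes 76 × 0.36 = 27.36
  Midterm exam 88 × 0.3 = 26.4
  Lab reports 73.1 × 0.24 = 17.544
Sum = 77.104
Bonus assignment: 77.104 + 1 = 78.104
78.104 is ≥ 77 and < 87 → B

B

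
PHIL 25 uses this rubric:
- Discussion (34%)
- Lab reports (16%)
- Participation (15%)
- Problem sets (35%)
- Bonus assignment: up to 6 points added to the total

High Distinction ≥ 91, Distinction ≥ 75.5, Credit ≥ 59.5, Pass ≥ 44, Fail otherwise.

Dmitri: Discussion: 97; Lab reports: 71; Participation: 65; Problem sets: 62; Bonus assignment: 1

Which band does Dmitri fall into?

Distinction

Weighted total:
  Discussion 97 × 0.34 = 32.98
  Lab reports 71 × 0.16 = 11.36
  Participation 65 × 0.15 = 9.75
  Problem sets 62 × 0.35 = 21.7
Sum = 75.79
Bonus assignment: 75.79 + 1 = 76.79
76.79 is ≥ 75.5 and < 91 → Distinction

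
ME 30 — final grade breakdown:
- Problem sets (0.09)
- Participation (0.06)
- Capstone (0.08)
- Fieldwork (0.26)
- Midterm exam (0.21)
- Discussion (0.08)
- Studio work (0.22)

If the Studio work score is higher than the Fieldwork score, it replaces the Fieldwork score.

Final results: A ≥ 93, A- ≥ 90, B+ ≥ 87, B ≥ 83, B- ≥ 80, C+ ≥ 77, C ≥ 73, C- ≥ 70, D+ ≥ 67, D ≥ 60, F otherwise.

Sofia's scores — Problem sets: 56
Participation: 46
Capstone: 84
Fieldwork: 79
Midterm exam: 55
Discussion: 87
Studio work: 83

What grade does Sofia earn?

Studio work (83) > Fieldwork (79), so Fieldwork counts as 83.
Weighted total:
  Problem sets 56 × 0.09 = 5.04
  Participation 46 × 0.06 = 2.76
  Capstone 84 × 0.08 = 6.72
  Fieldwork 83 × 0.26 = 21.58
  Midterm exam 55 × 0.21 = 11.55
  Discussion 87 × 0.08 = 6.96
  Studio work 83 × 0.22 = 18.26
Sum = 72.87
72.87 is ≥ 70 and < 73 → C-

C-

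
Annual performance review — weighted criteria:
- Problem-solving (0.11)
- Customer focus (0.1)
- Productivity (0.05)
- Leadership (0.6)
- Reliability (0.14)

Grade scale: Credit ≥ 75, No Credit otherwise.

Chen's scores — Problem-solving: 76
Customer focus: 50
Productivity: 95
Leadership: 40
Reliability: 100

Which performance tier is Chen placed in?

Weighted total:
  Problem-solving 76 × 0.11 = 8.36
  Customer focus 50 × 0.1 = 5
  Productivity 95 × 0.05 = 4.75
  Leadership 40 × 0.6 = 24
  Reliability 100 × 0.14 = 14
Sum = 56.11
56.11 < 75 → No Credit

No Credit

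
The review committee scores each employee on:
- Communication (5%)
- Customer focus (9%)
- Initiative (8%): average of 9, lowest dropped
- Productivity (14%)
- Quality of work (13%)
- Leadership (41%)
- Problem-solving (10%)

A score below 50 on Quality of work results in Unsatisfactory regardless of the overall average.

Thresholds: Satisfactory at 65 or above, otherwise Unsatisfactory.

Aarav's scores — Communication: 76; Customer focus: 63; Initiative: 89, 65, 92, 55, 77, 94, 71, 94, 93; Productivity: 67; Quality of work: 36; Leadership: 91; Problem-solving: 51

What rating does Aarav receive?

Unsatisfactory

Initiative: drop 55 → average of remaining 8 = 675/8 = 84.375
Quality of work score 36 < 50: minimum not met.
Weighted total:
  Communication 76 × 0.05 = 3.8
  Customer focus 63 × 0.09 = 5.67
  Initiative 84.375 × 0.08 = 6.75
  Productivity 67 × 0.14 = 9.38
  Quality of work 36 × 0.13 = 4.68
  Leadership 91 × 0.41 = 37.31
  Problem-solving 51 × 0.1 = 5.1
Sum = 72.69
Because the Quality of work minimum was not met, the result is Unsatisfactory.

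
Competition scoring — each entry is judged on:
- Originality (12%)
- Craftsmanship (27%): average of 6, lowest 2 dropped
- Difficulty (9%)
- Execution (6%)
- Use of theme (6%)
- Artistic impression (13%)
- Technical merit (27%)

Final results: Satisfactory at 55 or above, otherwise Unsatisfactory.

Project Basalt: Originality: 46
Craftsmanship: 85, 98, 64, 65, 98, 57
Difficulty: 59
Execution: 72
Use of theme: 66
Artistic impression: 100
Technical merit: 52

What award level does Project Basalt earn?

Craftsmanship: drop 57, 64 → average of remaining 4 = 346/4 = 86.5
Weighted total:
  Originality 46 × 0.12 = 5.52
  Craftsmanship 86.5 × 0.27 = 23.355
  Difficulty 59 × 0.09 = 5.31
  Execution 72 × 0.06 = 4.32
  Use of theme 66 × 0.06 = 3.96
  Artistic impression 100 × 0.13 = 13
  Technical merit 52 × 0.27 = 14.04
Sum = 69.505
69.505 ≥ 55 → Satisfactory

Satisfactory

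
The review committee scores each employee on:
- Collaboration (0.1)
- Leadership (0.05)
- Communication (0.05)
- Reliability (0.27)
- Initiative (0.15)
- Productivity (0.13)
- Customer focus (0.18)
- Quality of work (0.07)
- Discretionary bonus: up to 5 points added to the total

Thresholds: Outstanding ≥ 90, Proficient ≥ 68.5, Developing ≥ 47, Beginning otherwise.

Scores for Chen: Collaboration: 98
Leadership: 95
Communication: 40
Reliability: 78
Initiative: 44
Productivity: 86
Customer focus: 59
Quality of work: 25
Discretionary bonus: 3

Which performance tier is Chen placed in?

Proficient

Weighted total:
  Collaboration 98 × 0.1 = 9.8
  Leadership 95 × 0.05 = 4.75
  Communication 40 × 0.05 = 2
  Reliability 78 × 0.27 = 21.06
  Initiative 44 × 0.15 = 6.6
  Productivity 86 × 0.13 = 11.18
  Customer focus 59 × 0.18 = 10.62
  Quality of work 25 × 0.07 = 1.75
Sum = 67.76
Discretionary bonus: 67.76 + 3 = 70.76
70.76 is ≥ 68.5 and < 90 → Proficient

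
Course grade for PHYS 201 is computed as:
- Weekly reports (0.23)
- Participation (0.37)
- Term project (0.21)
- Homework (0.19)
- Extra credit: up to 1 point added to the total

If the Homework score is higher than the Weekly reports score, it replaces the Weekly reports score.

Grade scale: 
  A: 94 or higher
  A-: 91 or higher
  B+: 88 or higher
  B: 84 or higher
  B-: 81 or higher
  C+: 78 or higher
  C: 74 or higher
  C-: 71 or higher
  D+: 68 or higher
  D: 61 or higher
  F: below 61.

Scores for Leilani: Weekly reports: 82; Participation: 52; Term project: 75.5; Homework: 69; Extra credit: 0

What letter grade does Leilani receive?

D

Homework (69) ≤ Weekly reports (82), so Weekly reports stays at 82.
Weighted total:
  Weekly reports 82 × 0.23 = 18.86
  Participation 52 × 0.37 = 19.24
  Term project 75.5 × 0.21 = 15.855
  Homework 69 × 0.19 = 13.11
Sum = 67.065
Extra credit: 67.065 + 0 = 67.065
67.065 is ≥ 61 and < 68 → D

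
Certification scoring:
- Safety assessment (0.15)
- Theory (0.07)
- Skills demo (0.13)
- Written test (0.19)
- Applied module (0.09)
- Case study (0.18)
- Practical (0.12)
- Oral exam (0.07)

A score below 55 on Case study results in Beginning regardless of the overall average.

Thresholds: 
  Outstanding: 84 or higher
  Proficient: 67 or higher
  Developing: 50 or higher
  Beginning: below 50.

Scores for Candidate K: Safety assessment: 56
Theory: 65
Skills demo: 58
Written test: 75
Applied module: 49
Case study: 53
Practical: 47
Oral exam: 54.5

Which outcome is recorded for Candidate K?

Case study score 53 < 55: minimum not met.
Weighted total:
  Safety assessment 56 × 0.15 = 8.4
  Theory 65 × 0.07 = 4.55
  Skills demo 58 × 0.13 = 7.54
  Written test 75 × 0.19 = 14.25
  Applied module 49 × 0.09 = 4.41
  Case study 53 × 0.18 = 9.54
  Practical 47 × 0.12 = 5.64
  Oral exam 54.5 × 0.07 = 3.815
Sum = 58.145
Because the Case study minimum was not met, the result is Beginning.

Beginning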